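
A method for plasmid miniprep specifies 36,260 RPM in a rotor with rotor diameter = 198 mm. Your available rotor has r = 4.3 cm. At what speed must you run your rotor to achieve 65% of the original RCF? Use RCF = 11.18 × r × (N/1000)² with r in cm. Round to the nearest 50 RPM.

≈ 44350 RPM

Original rotor: r = 198 mm / 2 = 99 mm = 9.9 cm
RCF_original = 11.18 × 9.9 × (36.26)² = 11.18 × 9.9 × 1,314.7876 ≈ 145,523.3 × g
Target RCF = 0.65 × 145,523.3 ≈ 94,590.1 × g
94,590.1 = 11.18 × 4.3 × (N/1000)²
(N/1000)² = 94,590.1 / 48.074 = 1967.594
N = 1000 × √1967.594 ≈ 44,357.6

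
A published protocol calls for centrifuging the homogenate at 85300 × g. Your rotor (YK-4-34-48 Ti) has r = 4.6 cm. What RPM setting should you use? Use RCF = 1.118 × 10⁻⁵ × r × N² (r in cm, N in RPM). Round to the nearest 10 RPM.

≈ 40730 RPM

85,300 = 1.118 × 10⁻⁵ × 4.6 × N²
N² = 85,300 / (5.1428 × 10⁻⁵) = 1,658,629,540
N ≈ √1,658,629,540 ≈ 40,726.3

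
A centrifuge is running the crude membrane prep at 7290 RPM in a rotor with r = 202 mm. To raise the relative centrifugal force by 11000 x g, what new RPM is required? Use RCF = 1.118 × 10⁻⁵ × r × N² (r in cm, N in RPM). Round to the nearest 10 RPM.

r = 202 mm = 20.2 cm
Current RCF = 1.118 × 10⁻⁵ × 20.2 × (7290)² = 1.118 × 10⁻⁵ × 20.2 × 53,144,100 ≈ 12,001.9 × g
Target RCF = 12,001.9 + 11,000 = 23,001.9 × g
N² = 23,001.9 / (22.5836 × 10⁻⁵) = 101,852,229
N ≈ √101,852,229 ≈ 10,092.2

N₂ ≈ 10090 RPM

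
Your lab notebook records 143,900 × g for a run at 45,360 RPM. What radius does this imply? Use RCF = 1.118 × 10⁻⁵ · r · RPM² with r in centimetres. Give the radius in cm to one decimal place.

RCF = 1.118 × 10⁻⁵ × r × N²
143900 = 1.118 × 10⁻⁵ × r × (45360)²
r = 143900 / (1.118 × 10⁻⁵ × 2,057,529,600) = 143900 / 23003.18 ≈ 6.256 cm

6.3 cm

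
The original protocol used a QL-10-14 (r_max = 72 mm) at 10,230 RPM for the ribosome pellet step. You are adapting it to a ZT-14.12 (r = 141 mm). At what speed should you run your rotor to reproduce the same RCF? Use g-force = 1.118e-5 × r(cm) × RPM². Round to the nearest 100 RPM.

≈ 7300 RPM

Original rotor: r = 72 mm = 7.2 cm
RCF = 1.118 × 10⁻⁵ × r × N²
RCF_original = 1.118 × 10⁻⁵ × 7.2 × (10230)² = 1.118 × 10⁻⁵ × 7.2 × 104,652,900 ≈ 8,424.1 × g
Your rotor: r = 141 mm = 14.1 cm
8,424.1 = 1.118 × 10⁻⁵ × 14.1 × N²
N² = 8,424.1 / (15.7638 × 10⁻⁵) = 53,439,526
N ≈ √53,439,526 ≈ 7,310.2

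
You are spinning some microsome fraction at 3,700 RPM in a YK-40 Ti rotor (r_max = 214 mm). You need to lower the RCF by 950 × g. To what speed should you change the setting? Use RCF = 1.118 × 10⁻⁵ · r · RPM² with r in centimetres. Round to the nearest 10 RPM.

r = 214 mm = 21.4 cm
Current RCF = 1.118 × 10⁻⁵ × 21.4 × (3700)² = 1.118 × 10⁻⁵ × 21.4 × 13,690,000 ≈ 3,275.4 × g
Target RCF = 3,275.4 − 950 = 2,325.4 × g
N² = 2,325.4 / (23.9252 × 10⁻⁵) = 9,719,459
N ≈ √9,719,459 ≈ 3,117.6

3120 RPM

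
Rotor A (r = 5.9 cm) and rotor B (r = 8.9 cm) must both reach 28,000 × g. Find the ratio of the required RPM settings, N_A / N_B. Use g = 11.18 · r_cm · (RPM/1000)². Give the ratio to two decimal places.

1.23

At fixed RCF, N ∝ 1/√r, so N_A/N_B = √(r_B/r_A) = √(8.9/5.9) = √1.508475 = 1.2282.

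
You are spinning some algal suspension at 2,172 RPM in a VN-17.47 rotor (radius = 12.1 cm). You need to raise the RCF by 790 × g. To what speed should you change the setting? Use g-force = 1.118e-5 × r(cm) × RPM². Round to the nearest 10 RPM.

≈ 3250 RPM

Current RCF = 1.118 × 10⁻⁵ × 12.1 × (2172)² = 1.118 × 10⁻⁵ × 12.1 × 4,717,584 ≈ 638.2 × g
Target RCF = 638.2 + 790 = 1,428.2 × g
N² = 1,428.2 / (13.5278 × 10⁻⁵) = 10,557,519
N ≈ √10,557,519 ≈ 3,249.2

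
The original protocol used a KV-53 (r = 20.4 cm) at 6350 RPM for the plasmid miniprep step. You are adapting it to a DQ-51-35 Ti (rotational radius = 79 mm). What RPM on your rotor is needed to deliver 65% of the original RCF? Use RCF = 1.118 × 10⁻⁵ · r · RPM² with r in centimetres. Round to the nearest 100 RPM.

≈ 8200 RPM

RCF = 1.118 × 10⁻⁵ × r × N²
RCF_original = 1.118 × 10⁻⁵ × 20.4 × (6350)² = 1.118 × 10⁻⁵ × 20.4 × 40,322,500 ≈ 9,196.4 × g
Target RCF = 0.65 × 9,196.4 ≈ 5,977.7 × g
Your rotor: r = 79 mm = 7.9 cm
5,977.7 = 1.118 × 10⁻⁵ × 7.9 × N²
N² = 5,977.7 / (8.8322 × 10⁻⁵) = 67,680,759
N ≈ √67,680,759 ≈ 8,226.8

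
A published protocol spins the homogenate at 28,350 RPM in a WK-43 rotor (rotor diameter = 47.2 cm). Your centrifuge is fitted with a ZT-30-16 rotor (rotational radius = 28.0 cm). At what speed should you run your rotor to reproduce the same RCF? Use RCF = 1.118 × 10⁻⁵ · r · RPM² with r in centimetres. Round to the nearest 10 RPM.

≈ 26030 RPM

Original rotor: r = 47.2 / 2 = 23.6 cm
RCF_original = 1.118 × 10⁻⁵ × 23.6 × (28350)² = 1.118 × 10⁻⁵ × 23.6 × 803,722,500 ≈ 212,060.6 × g
212,060.6 = 1.118 × 10⁻⁵ × 28 × N²
N² = 212,060.6 / (31.304 × 10⁻⁵) = 677,423,332
N ≈ √677,423,332 ≈ 26,027.4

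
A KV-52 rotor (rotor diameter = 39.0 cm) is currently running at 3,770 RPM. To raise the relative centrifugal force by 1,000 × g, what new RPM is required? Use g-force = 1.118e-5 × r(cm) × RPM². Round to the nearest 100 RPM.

r = 39.0 / 2 = 19.5 cm
Current RCF = 1.118 × 10⁻⁵ × 19.5 × (3770)² = 1.118 × 10⁻⁵ × 19.5 × 14,212,900 ≈ 3,098.6 × g
Target RCF = 3,098.6 + 1,000 = 4,098.6 × g
N² = 4,098.6 / (21.801 × 10⁻⁵) = 18,800,055
N ≈ √18,800,055 ≈ 4,335.9

N₂ ≈ 4300 RPM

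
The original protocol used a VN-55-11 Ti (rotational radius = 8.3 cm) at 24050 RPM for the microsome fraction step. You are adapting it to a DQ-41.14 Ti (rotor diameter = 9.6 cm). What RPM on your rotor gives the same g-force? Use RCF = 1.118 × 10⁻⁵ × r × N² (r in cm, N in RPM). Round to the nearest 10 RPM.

31630 RPM

RCF_original = 1.118 × 10⁻⁵ × 8.3 × (24050)² = 1.118 × 10⁻⁵ × 8.3 × 578,402,500 ≈ 53,672.3 × g
Your rotor: r = 9.6 / 2 = 4.8 cm
53,672.3 = 1.118 × 10⁻⁵ × 4.8 × N²
N² = 53,672.3 / (5.3664 × 10⁻⁵) = 1,000,154,666
N ≈ √1,000,154,666 ≈ 31,625.2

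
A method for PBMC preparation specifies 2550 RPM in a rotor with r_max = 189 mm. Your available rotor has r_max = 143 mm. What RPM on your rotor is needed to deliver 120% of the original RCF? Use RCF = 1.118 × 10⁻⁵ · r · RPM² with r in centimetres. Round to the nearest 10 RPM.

≈ 3210 RPM

Original rotor: r = 189 mm = 18.9 cm
RCF_original = 1.118 × 10⁻⁵ × 18.9 × (2550)² = 1.118 × 10⁻⁵ × 18.9 × 6,502,500 ≈ 1,374 × g
Target RCF = 1.2 × 1,374 ≈ 1,648.8 × g
Your rotor: r = 143 mm = 14.3 cm
1,648.8 = 1.118 × 10⁻⁵ × 14.3 × N²
N² = 1,648.8 / (15.9874 × 10⁻⁵) = 10,313,122
N ≈ √10,313,122 ≈ 3,211.4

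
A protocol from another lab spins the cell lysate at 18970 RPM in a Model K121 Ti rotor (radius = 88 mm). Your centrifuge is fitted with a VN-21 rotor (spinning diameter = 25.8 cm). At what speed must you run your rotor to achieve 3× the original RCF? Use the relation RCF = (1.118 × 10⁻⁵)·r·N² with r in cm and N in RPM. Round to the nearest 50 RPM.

Original rotor: r = 88 mm = 8.8 cm
RCF_original = 1.118 × 10⁻⁵ × 8.8 × (18970)² = 1.118 × 10⁻⁵ × 8.8 × 359,860,900 ≈ 35,404.6 × g
Target RCF = 3 × 35,404.6 ≈ 106,213.8 × g
Your rotor: r = 25.8 / 2 = 12.9 cm
106,213.8 = 1.118 × 10⁻⁵ × 12.9 × N²
N² = 106,213.8 / (14.4222 × 10⁻⁵) = 736,460,457
N ≈ √736,460,457 ≈ 27,137.8

≈ 27150 RPM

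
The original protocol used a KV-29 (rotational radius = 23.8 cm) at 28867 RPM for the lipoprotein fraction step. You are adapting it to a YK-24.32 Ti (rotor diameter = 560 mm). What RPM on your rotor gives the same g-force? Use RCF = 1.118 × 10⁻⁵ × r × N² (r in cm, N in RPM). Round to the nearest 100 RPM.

26600 RPM

RCF_original = 1.118 × 10⁻⁵ × 23.8 × (28867)² = 1.118 × 10⁻⁵ × 23.8 × 833,303,689 ≈ 221,728.8 × g
Your rotor: r = 560 mm / 2 = 280 mm = 28 cm
221,728.8 = 1.118 × 10⁻⁵ × 28 × N²
N² = 221,728.8 / (31.304 × 10⁻⁵) = 708,308,203
N ≈ √708,308,203 ≈ 26,614.1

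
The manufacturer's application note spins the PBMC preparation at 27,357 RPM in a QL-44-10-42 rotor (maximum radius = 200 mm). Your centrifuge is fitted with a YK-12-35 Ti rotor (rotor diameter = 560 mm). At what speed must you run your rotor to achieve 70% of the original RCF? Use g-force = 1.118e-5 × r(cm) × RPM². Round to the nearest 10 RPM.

19340 RPM

Original rotor: r = 200 mm = 20.0 cm
RCF = 1.118 × 10⁻⁵ × r × N²
RCF_original = 1.118 × 10⁻⁵ × 20 × (27357)² = 1.118 × 10⁻⁵ × 20 × 748,405,449 ≈ 167,343.5 × g
Target RCF = 0.7 × 167,343.5 ≈ 117,140.4 × g
Your rotor: r = 560 mm / 2 = 280 mm = 28 cm
117,140.4 = 1.118 × 10⁻⁵ × 28 × N²
N² = 117,140.4 / (31.304 × 10⁻⁵) = 374,202,658
N ≈ √374,202,658 ≈ 19,344.3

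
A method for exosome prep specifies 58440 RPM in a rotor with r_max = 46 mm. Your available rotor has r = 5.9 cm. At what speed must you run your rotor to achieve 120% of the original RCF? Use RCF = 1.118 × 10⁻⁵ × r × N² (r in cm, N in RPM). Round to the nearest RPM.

≈ 56527 RPM

Original rotor: r = 46 mm = 4.6 cm
RCF = 1.118 × 10⁻⁵ × r × N²
RCF_original = 1.118 × 10⁻⁵ × 4.6 × (58440)² = 1.118 × 10⁻⁵ × 4.6 × 3,415,233,600 ≈ 175,638.6 × g
Target RCF = 1.2 × 175,638.6 ≈ 210,766.3 × g
210,766.3 = 1.118 × 10⁻⁵ × 5.9 × N²
N² = 210,766.3 / (6.5962 × 10⁻⁵) = 3,195,268,488
N ≈ √3,195,268,488 ≈ 56,526.7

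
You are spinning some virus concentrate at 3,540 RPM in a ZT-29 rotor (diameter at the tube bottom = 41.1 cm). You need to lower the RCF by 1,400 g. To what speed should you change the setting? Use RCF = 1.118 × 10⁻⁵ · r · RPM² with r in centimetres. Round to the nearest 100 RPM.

r = 41.1 / 2 = 20.55 cm
Current RCF = 1.118 × 10⁻⁵ × 20.55 × (3540)² = 1.118 × 10⁻⁵ × 20.55 × 12,531,600 ≈ 2,879.1 × g
Target RCF = 2,879.1 − 1,400 = 1,479.1 × g
N² = 1,479.1 / (22.9749 × 10⁻⁵) = 6,437,895
N ≈ √6,437,895 ≈ 2,537.3

2500 RPM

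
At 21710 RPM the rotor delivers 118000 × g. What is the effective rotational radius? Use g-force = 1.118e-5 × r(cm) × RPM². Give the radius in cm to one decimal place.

22.4 cm

118000 = 1.118 × 10⁻⁵ × r × (21710)²
r = 118000 / (1.118 × 10⁻⁵ × 471,324,100) = 118000 / 5269.403 ≈ 22.393 cm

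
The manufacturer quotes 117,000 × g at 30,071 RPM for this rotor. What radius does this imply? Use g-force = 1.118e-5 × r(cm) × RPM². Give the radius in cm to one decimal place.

≈ 11.6 cm

RCF = 1.118 × 10⁻⁵ × r × N²
117000 = 1.118 × 10⁻⁵ × r × (30071)²
r = 117000 / (1.118 × 10⁻⁵ × 904,265,041) = 117000 / 10109.68 ≈ 11.573 cm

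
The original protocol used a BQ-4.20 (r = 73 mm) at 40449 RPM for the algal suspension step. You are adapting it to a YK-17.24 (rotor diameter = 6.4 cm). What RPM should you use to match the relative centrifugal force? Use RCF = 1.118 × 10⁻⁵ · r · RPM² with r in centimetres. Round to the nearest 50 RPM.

Original rotor: r = 73 mm = 7.3 cm
RCF_original = 1.118 × 10⁻⁵ × 7.3 × (40449)² = 1.118 × 10⁻⁵ × 7.3 × 1,636,121,601 ≈ 133,530.4 × g
Your rotor: r = 6.4 / 2 = 3.2 cm
133,530.4 = 1.118 × 10⁻⁵ × 3.2 × N²
N² = 133,530.4 / (3.5776 × 10⁻⁵) = 3,732,401,610
N ≈ √3,732,401,610 ≈ 61,093.4

≈ 61100 RPM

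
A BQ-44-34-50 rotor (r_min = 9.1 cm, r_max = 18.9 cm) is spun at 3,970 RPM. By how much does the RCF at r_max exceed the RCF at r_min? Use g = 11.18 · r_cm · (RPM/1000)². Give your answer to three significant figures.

≈ 1730 × g

ΔRCF = 11.18 × (r_max − r_min) × (N/1000)² = 11.18 × 9.8 × 15.7609 ≈ 1,726.8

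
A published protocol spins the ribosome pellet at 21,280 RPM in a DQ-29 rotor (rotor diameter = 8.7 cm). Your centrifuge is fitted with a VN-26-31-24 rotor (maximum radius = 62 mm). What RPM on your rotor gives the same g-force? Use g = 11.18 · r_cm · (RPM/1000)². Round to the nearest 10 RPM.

Original rotor: r = 8.7 / 2 = 4.35 cm
RCF_original = 11.18 × 4.35 × (21.28)² = 11.18 × 4.35 × 452.8384 ≈ 22,022.9 × g
Your rotor: r = 62 mm = 6.2 cm
22,022.9 = 11.18 × 6.2 × (N/1000)²
(N/1000)² = 22,022.9 / 69.316 = 317.7174
N = 1000 × √317.7174 ≈ 17,824.6

≈ 17820 RPM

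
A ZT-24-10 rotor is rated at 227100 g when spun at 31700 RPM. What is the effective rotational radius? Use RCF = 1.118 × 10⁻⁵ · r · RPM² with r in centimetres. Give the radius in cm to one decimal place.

≈ 20.2 cm

227100 = 1.118 × 10⁻⁵ × r × (31700)²
r = 227100 / (1.118 × 10⁻⁵ × 1,004,890,000) = 227100 / 11234.67 ≈ 20.214 cm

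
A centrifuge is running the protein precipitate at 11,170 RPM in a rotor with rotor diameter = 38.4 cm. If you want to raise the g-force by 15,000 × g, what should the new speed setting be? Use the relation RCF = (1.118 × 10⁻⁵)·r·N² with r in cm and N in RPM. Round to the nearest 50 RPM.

r = 38.4 / 2 = 19.2 cm
Current RCF = 1.118 × 10⁻⁵ × 19.2 × (11170)² = 1.118 × 10⁻⁵ × 19.2 × 124,768,900 ≈ 26,782.4 × g
Target RCF = 26,782.4 + 15,000 = 41,782.4 × g
N² = 41,782.4 / (21.4656 × 10⁻⁵) = 194,648,181
N ≈ √194,648,181 ≈ 13,951.6

N₂ ≈ 13950 RPM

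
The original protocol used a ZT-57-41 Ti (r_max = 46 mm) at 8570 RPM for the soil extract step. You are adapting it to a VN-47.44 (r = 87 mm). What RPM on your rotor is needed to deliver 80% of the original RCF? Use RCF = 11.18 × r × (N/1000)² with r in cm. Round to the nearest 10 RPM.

Original rotor: r = 46 mm = 4.6 cm
RCF = 11.18 × r × (N/1000)²
RCF_original = 11.18 × 4.6 × (8.57)² = 11.18 × 4.6 × 73.4449 ≈ 3,777.1 × g
Target RCF = 0.8 × 3,777.1 ≈ 3,021.7 × g
Your rotor: r = 87 mm = 8.7 cm
3,021.7 = 11.18 × 8.7 × (N/1000)²
(N/1000)² = 3,021.7 / 97.266 = 31.06635
N = 1000 × √31.06635 ≈ 5,573.7

≈ 5570 RPM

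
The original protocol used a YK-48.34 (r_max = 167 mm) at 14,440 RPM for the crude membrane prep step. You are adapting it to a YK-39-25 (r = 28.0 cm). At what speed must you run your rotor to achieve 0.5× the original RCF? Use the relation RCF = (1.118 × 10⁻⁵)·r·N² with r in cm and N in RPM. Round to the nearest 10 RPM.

7890 RPM

Original rotor: r = 167 mm = 16.7 cm
RCF_original = 1.118 × 10⁻⁵ × 16.7 × (14440)² = 1.118 × 10⁻⁵ × 16.7 × 208,513,600 ≈ 38,930.7 × g
Target RCF = 0.5 × 38,930.7 ≈ 19,465.3 × g
19,465.3 = 1.118 × 10⁻⁵ × 28 × N²
N² = 19,465.3 / (31.304 × 10⁻⁵) = 62,181,510
N ≈ √62,181,510 ≈ 7,885.5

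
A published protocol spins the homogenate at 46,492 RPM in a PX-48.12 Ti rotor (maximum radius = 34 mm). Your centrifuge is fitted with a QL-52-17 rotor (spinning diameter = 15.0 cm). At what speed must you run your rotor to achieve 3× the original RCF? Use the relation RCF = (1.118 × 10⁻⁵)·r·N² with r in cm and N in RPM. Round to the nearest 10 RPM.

54220 RPM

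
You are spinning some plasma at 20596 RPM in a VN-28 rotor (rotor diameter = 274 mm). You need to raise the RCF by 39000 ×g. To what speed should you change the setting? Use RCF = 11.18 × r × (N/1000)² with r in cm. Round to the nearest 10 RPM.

r = 274 mm / 2 = 137 mm = 13.7 cm
Current RCF = 11.18 × 13.7 × (20.596)² = 11.18 × 13.7 × 424.195216 ≈ 64,972.3 × g
Target RCF = 64,972.3 + 39,000 = 103,972.3 × g
(N/1000)² = 103,972.3 / 153.166 = 678.821
N = 1000 × √678.821 ≈ 26,054.2

26050 RPM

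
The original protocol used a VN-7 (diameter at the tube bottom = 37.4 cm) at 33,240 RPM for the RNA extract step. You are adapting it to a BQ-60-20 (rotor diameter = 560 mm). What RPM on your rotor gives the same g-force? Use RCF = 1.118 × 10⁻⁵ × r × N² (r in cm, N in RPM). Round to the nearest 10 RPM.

Original rotor: r = 37.4 / 2 = 18.7 cm
RCF_original = 1.118 × 10⁻⁵ × 18.7 × (33240)² = 1.118 × 10⁻⁵ × 18.7 × 1,104,897,600 ≈ 230,996.5 × g
Your rotor: r = 560 mm / 2 = 280 mm = 28 cm
230,996.5 = 1.118 × 10⁻⁵ × 28 × N²
N² = 230,996.5 / (31.304 × 10⁻⁵) = 737,913,685
N ≈ √737,913,685 ≈ 27,164.6

27160 RPM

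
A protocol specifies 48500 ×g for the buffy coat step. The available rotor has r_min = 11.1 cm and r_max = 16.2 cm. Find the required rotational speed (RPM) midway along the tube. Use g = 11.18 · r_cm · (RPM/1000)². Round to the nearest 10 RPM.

r_avg = (11.1 + 16.2) / 2 = 13.65 cm
48,500 = 11.18 × 13.65 × (N/1000)²
(N/1000)² = 48,500 / 152.607 = 317.8098
N = 1000 × √317.8098 ≈ 17,827.2

≈ 17830 RPM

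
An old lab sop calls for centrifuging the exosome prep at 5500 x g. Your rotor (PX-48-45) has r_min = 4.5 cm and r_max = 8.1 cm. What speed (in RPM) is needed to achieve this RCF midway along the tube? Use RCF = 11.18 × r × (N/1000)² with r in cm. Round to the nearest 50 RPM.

8850 RPM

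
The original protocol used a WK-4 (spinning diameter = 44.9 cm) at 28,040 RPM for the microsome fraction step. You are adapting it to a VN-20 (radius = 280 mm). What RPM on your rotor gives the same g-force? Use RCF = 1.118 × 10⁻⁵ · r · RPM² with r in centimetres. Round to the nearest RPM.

25108 RPM

Original rotor: r = 44.9 / 2 = 22.45 cm
RCF = 1.118 × 10⁻⁵ × r × N²
RCF_original = 1.118 × 10⁻⁵ × 22.45 × (28040)² = 1.118 × 10⁻⁵ × 22.45 × 786,241,600 ≈ 197,339.6 × g
Your rotor: r = 280 mm = 28.0 cm
197,339.6 = 1.118 × 10⁻⁵ × 28 × N²
N² = 197,339.6 / (31.304 × 10⁻⁵) = 630,397,393
N ≈ √630,397,393 ≈ 25,107.7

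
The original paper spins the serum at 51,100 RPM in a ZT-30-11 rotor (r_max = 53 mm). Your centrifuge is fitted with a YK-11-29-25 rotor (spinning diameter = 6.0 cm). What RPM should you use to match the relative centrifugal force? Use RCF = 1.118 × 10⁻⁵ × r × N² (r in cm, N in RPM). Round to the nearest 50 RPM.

Original rotor: r = 53 mm = 5.3 cm
RCF_original = 1.118 × 10⁻⁵ × 5.3 × (51100)² = 1.118 × 10⁻⁵ × 5.3 × 2,611,210,000 ≈ 154,724.6 × g
Your rotor: r = 6.0 / 2 = 3 cm
154,724.6 = 1.118 × 10⁻⁵ × 3 × N²
N² = 154,724.6 / (3.354 × 10⁻⁵) = 4,613,136,553
N ≈ √4,613,136,553 ≈ 67,920.1

≈ 67900 RPM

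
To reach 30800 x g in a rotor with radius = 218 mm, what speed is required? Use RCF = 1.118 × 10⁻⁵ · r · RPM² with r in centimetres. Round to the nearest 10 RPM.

≈ 11240 RPM

r = 218 mm = 21.8 cm
30,800 = 1.118 × 10⁻⁵ × 21.8 × N²
N² = 30,800 / (24.3724 × 10⁻⁵) = 126,372,454
N ≈ √126,372,454 ≈ 11,241.6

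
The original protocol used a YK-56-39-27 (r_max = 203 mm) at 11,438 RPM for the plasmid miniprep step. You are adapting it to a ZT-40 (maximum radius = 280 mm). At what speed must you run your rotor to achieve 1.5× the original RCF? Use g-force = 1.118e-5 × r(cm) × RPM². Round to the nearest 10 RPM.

11930 RPM

Original rotor: r = 203 mm = 20.3 cm
RCF_original = 1.118 × 10⁻⁵ × 20.3 × (11438)² = 1.118 × 10⁻⁵ × 20.3 × 130,827,844 ≈ 29,691.9 × g
Target RCF = 1.5 × 29,691.9 ≈ 44,537.9 × g
Your rotor: r = 280 mm = 28.0 cm
44,537.9 = 1.118 × 10⁻⁵ × 28 × N²
N² = 44,537.9 / (31.304 × 10⁻⁵) = 142,275,428
N ≈ √142,275,428 ≈ 11,927.9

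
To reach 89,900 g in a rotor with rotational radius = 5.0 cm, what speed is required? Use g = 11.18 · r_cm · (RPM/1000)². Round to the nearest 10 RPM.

89,900 = 11.18 × 5 × (N/1000)²
(N/1000)² = 89,900 / 55.9 = 1608.229
N = 1000 × √1608.229 ≈ 40,102.7

40100 RPM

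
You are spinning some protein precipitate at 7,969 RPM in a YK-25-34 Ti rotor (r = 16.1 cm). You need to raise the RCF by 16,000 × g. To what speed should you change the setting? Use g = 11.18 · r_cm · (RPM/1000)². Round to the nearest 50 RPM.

≈ 12350 RPM

Current RCF = 11.18 × 16.1 × (7.969)² = 11.18 × 16.1 × 63.504961 ≈ 11,430.8 × g
Target RCF = 11,430.8 + 16,000 = 27,430.8 × g
(N/1000)² = 27,430.8 / 179.998 = 152.395
N = 1000 × √152.395 ≈ 12,344.8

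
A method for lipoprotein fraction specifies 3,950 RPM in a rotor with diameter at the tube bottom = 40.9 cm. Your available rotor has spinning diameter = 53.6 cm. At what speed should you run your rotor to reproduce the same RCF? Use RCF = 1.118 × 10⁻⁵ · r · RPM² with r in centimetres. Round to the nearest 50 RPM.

3450 RPM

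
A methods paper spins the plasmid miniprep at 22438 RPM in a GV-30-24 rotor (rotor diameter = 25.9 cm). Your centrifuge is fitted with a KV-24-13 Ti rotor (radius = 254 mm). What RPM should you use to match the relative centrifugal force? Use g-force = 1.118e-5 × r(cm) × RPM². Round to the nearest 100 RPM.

≈ 16000 RPM

Original rotor: r = 25.9 / 2 = 12.95 cm
RCF_original = 1.118 × 10⁻⁵ × 12.95 × (22438)² = 1.118 × 10⁻⁵ × 12.95 × 503,463,844 ≈ 72,892 × g
Your rotor: r = 254 mm = 25.4 cm
72,892 = 1.118 × 10⁻⁵ × 25.4 × N²
N² = 72,892 / (28.3972 × 10⁻⁵) = 256,687,279
N ≈ √256,687,279 ≈ 16,021.5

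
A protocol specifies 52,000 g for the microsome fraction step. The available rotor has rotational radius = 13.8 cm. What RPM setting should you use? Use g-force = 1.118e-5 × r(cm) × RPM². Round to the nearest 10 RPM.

52,000 = 1.118 × 10⁻⁵ × 13.8 × N²
N² = 52,000 / (15.4284 × 10⁻⁵) = 337,040,782
N ≈ √337,040,782 ≈ 18,358.7

≈ 18360 RPM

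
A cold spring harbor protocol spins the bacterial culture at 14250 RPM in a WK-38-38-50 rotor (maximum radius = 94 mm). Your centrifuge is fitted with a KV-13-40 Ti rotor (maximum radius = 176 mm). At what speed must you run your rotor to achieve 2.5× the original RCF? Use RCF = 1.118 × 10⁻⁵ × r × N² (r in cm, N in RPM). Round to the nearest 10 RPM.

Original rotor: r = 94 mm = 9.4 cm
RCF_original = 1.118 × 10⁻⁵ × 9.4 × (14250)² = 1.118 × 10⁻⁵ × 9.4 × 203,062,500 ≈ 21,340.2 × g
Target RCF = 2.5 × 21,340.2 ≈ 53,350.5 × g
Your rotor: r = 176 mm = 17.6 cm
53,350.5 = 1.118 × 10⁻⁵ × 17.6 × N²
N² = 53,350.5 / (19.6768 × 10⁻⁵) = 271,134,026
N ≈ √271,134,026 ≈ 16,466.1

≈ 16470 RPM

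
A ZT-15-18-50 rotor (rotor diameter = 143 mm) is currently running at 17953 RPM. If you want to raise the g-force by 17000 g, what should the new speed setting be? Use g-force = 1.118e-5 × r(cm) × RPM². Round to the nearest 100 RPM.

r = 143 mm / 2 = 71.5 mm = 7.15 cm
Current RCF = 1.118 × 10⁻⁵ × 7.15 × (17953)² = 1.118 × 10⁻⁵ × 7.15 × 322,310,209 ≈ 25,764.5 × g
Target RCF = 25,764.5 + 17,000 = 42,764.5 × g
N² = 42,764.5 / (7.9937 × 10⁻⁵) = 534,977,545
N ≈ √534,977,545 ≈ 23,129.6

N₂ ≈ 23100 RPM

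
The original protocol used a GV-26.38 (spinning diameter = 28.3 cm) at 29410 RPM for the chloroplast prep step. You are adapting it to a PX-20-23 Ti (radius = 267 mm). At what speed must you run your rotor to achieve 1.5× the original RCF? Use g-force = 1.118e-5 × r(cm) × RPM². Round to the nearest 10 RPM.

≈ 26220 RPM

Original rotor: r = 28.3 / 2 = 14.15 cm
RCF_original = 1.118 × 10⁻⁵ × 14.15 × (29410)² = 1.118 × 10⁻⁵ × 14.15 × 864,948,100 ≈ 136,832.2 × g
Target RCF = 1.5 × 136,832.2 ≈ 205,248.3 × g
Your rotor: r = 267 mm = 26.7 cm
205,248.3 = 1.118 × 10⁻⁵ × 26.7 × N²
N² = 205,248.3 / (29.8506 × 10⁻⁵) = 687,585,174
N ≈ √687,585,174 ≈ 26,221.8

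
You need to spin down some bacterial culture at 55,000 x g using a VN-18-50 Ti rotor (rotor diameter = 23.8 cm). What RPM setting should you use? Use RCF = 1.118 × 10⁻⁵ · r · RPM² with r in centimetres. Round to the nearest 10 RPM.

N ≈ 20330 RPM

r = 23.8 / 2 = 11.9 cm
RCF = 1.118 × 10⁻⁵ × r × N²
55,000 = 1.118 × 10⁻⁵ × 11.9 × N²
N² = 55,000 / (13.3042 × 10⁻⁵) = 413,403,286
N ≈ √413,403,286 ≈ 20,332.3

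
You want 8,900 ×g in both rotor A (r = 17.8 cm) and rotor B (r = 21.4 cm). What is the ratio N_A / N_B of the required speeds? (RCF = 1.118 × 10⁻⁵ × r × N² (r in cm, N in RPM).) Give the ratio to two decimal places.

1.10

At fixed RCF, N ∝ 1/√r, so N_A/N_B = √(r_B/r_A) = √(21.4/17.8) = √1.202247 = 1.0965.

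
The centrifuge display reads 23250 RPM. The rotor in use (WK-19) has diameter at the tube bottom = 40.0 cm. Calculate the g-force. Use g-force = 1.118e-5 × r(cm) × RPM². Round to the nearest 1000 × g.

r = 40.0 / 2 = 20 cm
RCF = 1.118 × 10⁻⁵ × 20 × (23250)² = 1.118 × 10⁻⁵ × 20 × 540,562,500 ≈ 120,869.8 × g

121000 g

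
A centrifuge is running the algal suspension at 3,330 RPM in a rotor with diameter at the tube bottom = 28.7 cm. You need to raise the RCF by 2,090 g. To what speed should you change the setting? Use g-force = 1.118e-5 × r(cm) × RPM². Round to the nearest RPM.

N₂ ≈ 4911 RPM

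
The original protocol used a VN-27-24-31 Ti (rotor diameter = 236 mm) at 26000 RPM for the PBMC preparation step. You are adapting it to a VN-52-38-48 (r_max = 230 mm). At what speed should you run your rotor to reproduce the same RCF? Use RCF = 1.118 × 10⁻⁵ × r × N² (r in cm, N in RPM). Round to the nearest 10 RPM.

≈ 18620 RPM

Original rotor: r = 236 mm / 2 = 118 mm = 11.8 cm
RCF_original = 1.118 × 10⁻⁵ × 11.8 × (26000)² = 1.118 × 10⁻⁵ × 11.8 × 676,000,000 ≈ 89,180.6 × g
Your rotor: r = 230 mm = 23.0 cm
89,180.6 = 1.118 × 10⁻⁵ × 23 × N²
N² = 89,180.6 / (25.714 × 10⁻⁵) = 346,817,298
N ≈ √346,817,298 ≈ 18,623.0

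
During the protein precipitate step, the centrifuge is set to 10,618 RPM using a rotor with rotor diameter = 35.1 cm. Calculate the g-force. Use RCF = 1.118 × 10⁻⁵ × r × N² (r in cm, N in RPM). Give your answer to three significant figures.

22100 g

r = 35.1 / 2 = 17.55 cm
RCF = 1.118 × 10⁻⁵ × r × N²
RCF = 1.118 × 10⁻⁵ × 17.55 × (10618)² = 1.118 × 10⁻⁵ × 17.55 × 112,741,924 ≈ 22,121 × g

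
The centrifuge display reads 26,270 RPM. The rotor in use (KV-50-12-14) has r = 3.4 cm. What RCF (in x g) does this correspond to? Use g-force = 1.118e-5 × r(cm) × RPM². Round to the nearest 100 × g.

RCF = 1.118 × 10⁻⁵ × 3.4 × (26270)² = 1.118 × 10⁻⁵ × 3.4 × 690,112,900 ≈ 26,232.6 × g

26200 x g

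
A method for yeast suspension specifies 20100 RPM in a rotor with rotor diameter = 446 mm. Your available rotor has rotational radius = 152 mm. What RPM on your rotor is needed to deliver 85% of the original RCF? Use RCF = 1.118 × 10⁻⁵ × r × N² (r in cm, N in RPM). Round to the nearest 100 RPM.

Original rotor: r = 446 mm / 2 = 223 mm = 22.3 cm
RCF = 1.118 × 10⁻⁵ × r × N²
RCF_original = 1.118 × 10⁻⁵ × 22.3 × (20100)² = 1.118 × 10⁻⁵ × 22.3 × 404,010,000 ≈ 100,725.3 × g
Target RCF = 0.85 × 100,725.3 ≈ 85,616.5 × g
Your rotor: r = 152 mm = 15.2 cm
85,616.5 = 1.118 × 10⁻⁵ × 15.2 × N²
N² = 85,616.5 / (16.9936 × 10⁻⁵) = 503,816,143
N ≈ √503,816,143 ≈ 22,445.8

22400 RPM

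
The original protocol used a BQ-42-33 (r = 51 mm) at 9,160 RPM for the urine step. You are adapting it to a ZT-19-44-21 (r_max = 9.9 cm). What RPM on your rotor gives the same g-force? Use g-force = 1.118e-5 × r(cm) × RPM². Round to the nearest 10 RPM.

Original rotor: r = 51 mm = 5.1 cm
RCF_original = 1.118 × 10⁻⁵ × 5.1 × (9160)² = 1.118 × 10⁻⁵ × 5.1 × 83,905,600 ≈ 4,784.1 × g
4,784.1 = 1.118 × 10⁻⁵ × 9.9 × N²
N² = 4,784.1 / (11.0682 × 10⁻⁵) = 43,223,830
N ≈ √43,223,830 ≈ 6,574.5

6570 RPM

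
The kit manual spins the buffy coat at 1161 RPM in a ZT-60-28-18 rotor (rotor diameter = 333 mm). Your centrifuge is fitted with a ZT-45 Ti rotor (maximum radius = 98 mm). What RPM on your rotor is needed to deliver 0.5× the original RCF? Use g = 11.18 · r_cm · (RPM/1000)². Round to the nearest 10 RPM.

Original rotor: r = 333 mm / 2 = 166.5 mm = 16.65 cm
RCF = 11.18 × r × (N/1000)²
RCF_original = 11.18 × 16.65 × (1.161)² = 11.18 × 16.65 × 1.347921 ≈ 250.9 × g
Target RCF = 0.5 × 250.9 ≈ 125.5 × g
Your rotor: r = 98 mm = 9.8 cm
125.5 = 11.18 × 9.8 × (N/1000)²
(N/1000)² = 125.5 / 109.564 = 1.145449
N = 1000 × √1.145449 ≈ 1,070.3

≈ 1070 RPM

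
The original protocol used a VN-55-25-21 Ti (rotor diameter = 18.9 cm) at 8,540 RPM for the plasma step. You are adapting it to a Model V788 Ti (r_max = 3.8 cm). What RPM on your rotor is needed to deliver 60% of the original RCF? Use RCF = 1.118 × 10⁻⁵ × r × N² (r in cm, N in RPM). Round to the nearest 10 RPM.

≈ 10430 RPM

Original rotor: r = 18.9 / 2 = 9.45 cm
RCF_original = 1.118 × 10⁻⁵ × 9.45 × (8540)² = 1.118 × 10⁻⁵ × 9.45 × 72,931,600 ≈ 7,705.3 × g
Target RCF = 0.6 × 7,705.3 ≈ 4,623.2 × g
4,623.2 = 1.118 × 10⁻⁵ × 3.8 × N²
N² = 4,623.2 / (4.2484 × 10⁻⁵) = 108,822,145
N ≈ √108,822,145 ≈ 10,431.8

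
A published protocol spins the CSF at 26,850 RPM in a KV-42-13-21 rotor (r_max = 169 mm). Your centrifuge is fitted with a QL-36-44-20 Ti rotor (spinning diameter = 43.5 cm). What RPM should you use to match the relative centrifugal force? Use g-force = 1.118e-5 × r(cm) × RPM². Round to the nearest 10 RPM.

23670 RPM

Original rotor: r = 169 mm = 16.9 cm
RCF = 1.118 × 10⁻⁵ × r × N²
RCF_original = 1.118 × 10⁻⁵ × 16.9 × (26850)² = 1.118 × 10⁻⁵ × 16.9 × 720,922,500 ≈ 136,212.5 × g
Your rotor: r = 43.5 / 2 = 21.75 cm
136,212.5 = 1.118 × 10⁻⁵ × 21.75 × N²
N² = 136,212.5 / (24.3165 × 10⁻⁵) = 560,164,909
N ≈ √560,164,909 ≈ 23,667.8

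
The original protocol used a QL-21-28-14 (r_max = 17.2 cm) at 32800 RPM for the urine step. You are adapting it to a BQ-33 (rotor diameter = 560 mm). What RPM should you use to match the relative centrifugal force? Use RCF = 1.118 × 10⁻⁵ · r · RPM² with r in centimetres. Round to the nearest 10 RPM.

RCF_original = 1.118 × 10⁻⁵ × 17.2 × (32800)² = 1.118 × 10⁻⁵ × 17.2 × 1,075,840,000 ≈ 206,879.7 × g
Your rotor: r = 560 mm / 2 = 280 mm = 28 cm
206,879.7 = 1.118 × 10⁻⁵ × 28 × N²
N² = 206,879.7 / (31.304 × 10⁻⁵) = 660,873,051
N ≈ √660,873,051 ≈ 25,707.5

≈ 25710 RPM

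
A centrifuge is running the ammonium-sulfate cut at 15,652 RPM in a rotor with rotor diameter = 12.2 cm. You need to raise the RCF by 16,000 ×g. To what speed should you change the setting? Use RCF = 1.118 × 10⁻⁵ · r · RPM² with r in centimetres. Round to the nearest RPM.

21900 RPM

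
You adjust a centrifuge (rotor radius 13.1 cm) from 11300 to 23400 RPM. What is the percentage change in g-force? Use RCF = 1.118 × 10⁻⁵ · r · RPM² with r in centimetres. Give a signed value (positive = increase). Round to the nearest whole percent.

+329%

RCF ∝ N², so the ratio is (23400/11300)² = (2.070796)² = 4.2882.
Change = 4.2882 − 1 = +3.2882 → +328.8%.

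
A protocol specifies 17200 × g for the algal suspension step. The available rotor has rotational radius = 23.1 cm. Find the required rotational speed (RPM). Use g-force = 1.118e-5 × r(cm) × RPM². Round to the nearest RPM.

RCF = 1.118 × 10⁻⁵ × r × N²
17,200 = 1.118 × 10⁻⁵ × 23.1 × N²
N² = 17,200 / (25.8258 × 10⁻⁵) = 66,600,067
N ≈ √66,600,067 ≈ 8,160.9

≈ 8161 RPM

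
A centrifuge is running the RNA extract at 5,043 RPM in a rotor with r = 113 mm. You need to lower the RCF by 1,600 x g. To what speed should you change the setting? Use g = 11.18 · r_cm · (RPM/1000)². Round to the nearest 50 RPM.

3550 RPM

r = 113 mm = 11.3 cm
Current RCF = 11.18 × 11.3 × (5.043)² = 11.18 × 11.3 × 25.431849 ≈ 3,212.9 × g
Target RCF = 3,212.9 − 1,600 = 1,612.9 × g
(N/1000)² = 1,612.9 / 126.334 = 12.76695
N = 1000 × √12.76695 ≈ 3,573.1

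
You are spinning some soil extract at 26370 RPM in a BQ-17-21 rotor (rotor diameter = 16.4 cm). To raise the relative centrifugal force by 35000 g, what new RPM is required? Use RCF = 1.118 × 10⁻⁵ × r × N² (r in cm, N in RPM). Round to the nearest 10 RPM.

r = 16.4 / 2 = 8.2 cm
Current RCF = 1.118 × 10⁻⁵ × 8.2 × (26370)² = 1.118 × 10⁻⁵ × 8.2 × 695,376,900 ≈ 63,749.4 × g
Target RCF = 63,749.4 + 35,000 = 98,749.4 × g
N² = 98,749.4 / (9.1676 × 10⁻⁵) = 1,077,156,508
N ≈ √1,077,156,508 ≈ 32,820.1

32820 RPM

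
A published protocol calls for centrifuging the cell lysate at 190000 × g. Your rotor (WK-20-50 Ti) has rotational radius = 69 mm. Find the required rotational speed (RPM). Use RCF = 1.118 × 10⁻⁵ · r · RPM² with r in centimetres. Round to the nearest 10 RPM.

49630 RPM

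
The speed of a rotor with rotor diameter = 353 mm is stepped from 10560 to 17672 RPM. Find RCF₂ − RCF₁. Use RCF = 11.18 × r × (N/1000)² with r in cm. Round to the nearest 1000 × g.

r = 353 mm / 2 = 176.5 mm = 17.65 cm
RCF₁ = 11.18 × 17.65 × (10.56)² = 11.18 × 17.65 × 111.5136 ≈ 22,004.6 × g
RCF₂ = 11.18 × 17.65 × (17.672)² = 11.18 × 17.65 × 312.299584 ≈ 61,625.1 × g
Increase = 61,625.1 − 22,004.6 = 39,620.5

≈ 40000 g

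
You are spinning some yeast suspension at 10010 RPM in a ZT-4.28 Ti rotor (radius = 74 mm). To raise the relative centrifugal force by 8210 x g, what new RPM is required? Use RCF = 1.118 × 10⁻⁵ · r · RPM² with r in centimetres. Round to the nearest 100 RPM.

14100 RPM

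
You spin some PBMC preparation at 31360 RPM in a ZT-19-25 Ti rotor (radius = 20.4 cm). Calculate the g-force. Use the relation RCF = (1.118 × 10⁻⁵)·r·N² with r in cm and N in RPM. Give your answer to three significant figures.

≈ 224000 × g

RCF = 1.118 × 10⁻⁵ × 20.4 × (31360)² = 1.118 × 10⁻⁵ × 20.4 × 983,449,600 ≈ 224,297.3 × g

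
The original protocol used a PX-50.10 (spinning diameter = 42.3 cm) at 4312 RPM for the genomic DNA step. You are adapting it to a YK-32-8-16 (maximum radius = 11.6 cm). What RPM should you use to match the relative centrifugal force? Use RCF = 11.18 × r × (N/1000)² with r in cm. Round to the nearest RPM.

Original rotor: r = 42.3 / 2 = 21.15 cm
RCF_original = 11.18 × 21.15 × (4.312)² = 11.18 × 21.15 × 18.593344 ≈ 4,396.5 × g
4,396.5 = 11.18 × 11.6 × (N/1000)²
(N/1000)² = 4,396.5 / 129.688 = 33.90059
N = 1000 × √33.90059 ≈ 5,822.4

5822 RPM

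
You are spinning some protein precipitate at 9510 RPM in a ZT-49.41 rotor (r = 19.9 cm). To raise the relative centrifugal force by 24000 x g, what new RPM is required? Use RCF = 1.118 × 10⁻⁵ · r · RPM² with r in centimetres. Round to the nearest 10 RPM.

N₂ ≈ 14080 RPM

Current RCF = 1.118 × 10⁻⁵ × 19.9 × (9510)² = 1.118 × 10⁻⁵ × 19.9 × 90,440,100 ≈ 20,121.3 × g
Target RCF = 20,121.3 + 24,000 = 44,121.3 × g
N² = 44,121.3 / (22.2482 × 10⁻⁵) = 198,314,021
N ≈ √198,314,021 ≈ 14,082.4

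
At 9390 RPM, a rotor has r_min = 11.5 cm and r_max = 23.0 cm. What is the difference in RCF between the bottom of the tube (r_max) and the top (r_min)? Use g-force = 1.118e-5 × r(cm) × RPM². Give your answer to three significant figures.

≈ 11300 ×g

RCF_max = 1.118 × 10⁻⁵ × 23 × (9390)² = 1.118 × 10⁻⁵ × 23 × 88,172,100 ≈ 22,672.6 × g
RCF_min = 1.118 × 10⁻⁵ × 11.5 × (9390)² = 1.118 × 10⁻⁵ × 11.5 × 88,172,100 ≈ 11,336.3 × g
ΔRCF = 22,672.6 − 11,336.3 = 11,336.3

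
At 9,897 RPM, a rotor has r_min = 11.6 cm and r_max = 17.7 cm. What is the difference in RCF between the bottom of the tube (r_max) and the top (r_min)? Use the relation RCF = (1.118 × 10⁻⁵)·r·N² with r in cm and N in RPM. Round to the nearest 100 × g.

≈ 6700 ×g

RCF_max = 1.118 × 10⁻⁵ × 17.7 × (9897)² = 1.118 × 10⁻⁵ × 17.7 × 97,950,609 ≈ 19,383.1 × g
RCF_min = 1.118 × 10⁻⁵ × 11.6 × (9897)² = 1.118 × 10⁻⁵ × 11.6 × 97,950,609 ≈ 12,703 × g
ΔRCF = 19,383.1 − 12,703 = 6,680.1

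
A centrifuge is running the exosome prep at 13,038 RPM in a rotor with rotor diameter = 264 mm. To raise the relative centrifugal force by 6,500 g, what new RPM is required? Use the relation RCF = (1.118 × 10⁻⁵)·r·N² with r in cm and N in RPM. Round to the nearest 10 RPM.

r = 264 mm / 2 = 132 mm = 13.2 cm
Current RCF = 1.118 × 10⁻⁵ × 13.2 × (13038)² = 1.118 × 10⁻⁵ × 13.2 × 169,989,444 ≈ 25,086.4 × g
Target RCF = 25,086.4 + 6,500 = 31,586.4 × g
N² = 31,586.4 / (14.7576 × 10⁻⁵) = 214,034,802
N ≈ √214,034,802 ≈ 14,629.9

N₂ ≈ 14630 RPM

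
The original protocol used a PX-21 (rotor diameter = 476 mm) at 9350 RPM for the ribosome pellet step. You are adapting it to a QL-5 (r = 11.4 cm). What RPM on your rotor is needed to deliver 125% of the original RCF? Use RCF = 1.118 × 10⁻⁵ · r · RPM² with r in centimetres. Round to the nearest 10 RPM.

15100 RPM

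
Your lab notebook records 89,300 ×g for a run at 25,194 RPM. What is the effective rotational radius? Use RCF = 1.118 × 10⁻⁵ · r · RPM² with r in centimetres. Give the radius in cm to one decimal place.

r ≈ 12.6 cm

89300 = 1.118 × 10⁻⁵ × r × (25194)²
r = 89300 / (1.118 × 10⁻⁵ × 634,737,636) = 89300 / 7096.367 ≈ 12.584 cm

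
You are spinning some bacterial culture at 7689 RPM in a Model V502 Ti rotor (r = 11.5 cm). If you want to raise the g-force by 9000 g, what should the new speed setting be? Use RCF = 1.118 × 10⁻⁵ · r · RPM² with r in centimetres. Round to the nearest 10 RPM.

Current RCF = 1.118 × 10⁻⁵ × 11.5 × (7689)² = 1.118 × 10⁻⁵ × 11.5 × 59,120,721 ≈ 7,601.2 × g
Target RCF = 7,601.2 + 9,000 = 16,601.2 × g
N² = 16,601.2 / (12.857 × 10⁻⁵) = 129,121,879
N ≈ √129,121,879 ≈ 11,363.2

N₂ ≈ 11360 RPM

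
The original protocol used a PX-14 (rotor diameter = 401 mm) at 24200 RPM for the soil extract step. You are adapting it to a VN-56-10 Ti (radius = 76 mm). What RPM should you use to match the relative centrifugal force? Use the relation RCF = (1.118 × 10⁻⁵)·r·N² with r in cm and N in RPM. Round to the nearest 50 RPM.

Original rotor: r = 401 mm / 2 = 200.5 mm = 20.05 cm
RCF_original = 1.118 × 10⁻⁵ × 20.05 × (24200)² = 1.118 × 10⁻⁵ × 20.05 × 585,640,000 ≈ 131,276.5 × g
Your rotor: r = 76 mm = 7.6 cm
131,276.5 = 1.118 × 10⁻⁵ × 7.6 × N²
N² = 131,276.5 / (8.4968 × 10⁻⁵) = 1,545,011,063
N ≈ √1,545,011,063 ≈ 39,306.6

39300 RPM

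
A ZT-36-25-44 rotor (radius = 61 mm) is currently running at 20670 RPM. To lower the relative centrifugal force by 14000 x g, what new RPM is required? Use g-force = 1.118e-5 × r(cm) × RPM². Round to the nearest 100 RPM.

r = 61 mm = 6.1 cm
Current RCF = 1.118 × 10⁻⁵ × 6.1 × (20670)² = 1.118 × 10⁻⁵ × 6.1 × 427,248,900 ≈ 29,137.5 × g
Target RCF = 29,137.5 − 14,000 = 15,137.5 × g
N² = 15,137.5 / (6.8198 × 10⁻⁵) = 221,963,987
N ≈ √221,963,987 ≈ 14,898.5

≈ 14900 RPM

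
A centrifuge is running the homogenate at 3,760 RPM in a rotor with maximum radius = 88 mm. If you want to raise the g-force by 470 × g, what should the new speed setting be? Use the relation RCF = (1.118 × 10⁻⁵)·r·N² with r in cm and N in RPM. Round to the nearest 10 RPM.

r = 88 mm = 8.8 cm
Current RCF = 1.118 × 10⁻⁵ × 8.8 × (3760)² = 1.118 × 10⁻⁵ × 8.8 × 14,137,600 ≈ 1,390.9 × g
Target RCF = 1,390.9 + 470 = 1,860.9 × g
N² = 1,860.9 / (9.8384 × 10⁻⁵) = 18,914,661
N ≈ √18,914,661 ≈ 4,349.1

≈ 4350 RPM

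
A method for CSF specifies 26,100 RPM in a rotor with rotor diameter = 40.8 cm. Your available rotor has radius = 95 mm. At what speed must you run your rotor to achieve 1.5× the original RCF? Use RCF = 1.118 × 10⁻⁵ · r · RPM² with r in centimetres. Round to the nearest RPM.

Original rotor: r = 40.8 / 2 = 20.4 cm
RCF = 1.118 × 10⁻⁵ × r × N²
RCF_original = 1.118 × 10⁻⁵ × 20.4 × (26100)² = 1.118 × 10⁻⁵ × 20.4 × 681,210,000 ≈ 155,364.9 × g
Target RCF = 1.5 × 155,364.9 ≈ 233,047.3 × g
Your rotor: r = 95 mm = 9.5 cm
233,047.3 = 1.118 × 10⁻⁵ × 9.5 × N²
N² = 233,047.3 / (10.621 × 10⁻⁵) = 2,194,212,409
N ≈ √2,194,212,409 ≈ 46,842.4

46842 RPM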